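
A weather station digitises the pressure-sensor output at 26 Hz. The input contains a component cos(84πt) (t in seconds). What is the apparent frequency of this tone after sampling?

10 Hz

ω = 84π rad/s → f = ω/(2π) = 42 Hz.
42 Hz mod fs = 16 Hz.
16 Hz > fs/2 = 13 Hz, folds to fs − 16 Hz = 10 Hz.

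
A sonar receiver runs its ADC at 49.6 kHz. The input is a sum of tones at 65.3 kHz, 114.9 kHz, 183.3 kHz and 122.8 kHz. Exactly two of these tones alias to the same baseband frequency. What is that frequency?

15.7 kHz

fs/2 = 24.8 kHz.
65.3 kHz mod fs = 15.7 kHz.
15.7 kHz ≤ fs/2 = 24.8 kHz, appears at 15.7 kHz.
114.9 kHz mod fs = 15.7 kHz.
15.7 kHz ≤ fs/2 = 24.8 kHz, appears at 15.7 kHz.
183.3 kHz mod fs = 34.5 kHz.
34.5 kHz > fs/2 = 24.8 kHz, folds to fs − 34.5 kHz = 15.1 kHz.
122.8 kHz mod fs = 23.6 kHz.
23.6 kHz ≤ fs/2 = 24.8 kHz, appears at 23.6 kHz.
65.3 kHz and 114.9 kHz both map to 15.7 kHz.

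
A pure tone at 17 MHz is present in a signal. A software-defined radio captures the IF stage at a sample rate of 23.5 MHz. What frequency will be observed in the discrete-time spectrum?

17 MHz > fs/2 = 11.75 MHz, folds to fs − 17 MHz = 6.5 MHz.

6.5 MHz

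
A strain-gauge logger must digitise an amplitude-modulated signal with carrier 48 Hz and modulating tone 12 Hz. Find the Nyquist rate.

120 Hz

AM sidebands sit at fc ± fm = 36 Hz and 60 Hz.
Highest-frequency component: 60 Hz.
Nyquist rate = 2 × 60 Hz = 120 Hz.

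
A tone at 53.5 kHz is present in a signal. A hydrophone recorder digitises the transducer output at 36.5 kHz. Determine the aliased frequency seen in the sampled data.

53.5 kHz mod fs = 17 kHz.
17 kHz ≤ fs/2 = 18.25 kHz, appears at 17 kHz.

17 kHz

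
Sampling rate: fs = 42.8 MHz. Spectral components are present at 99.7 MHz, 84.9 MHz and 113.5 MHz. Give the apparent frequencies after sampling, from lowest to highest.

0.7 MHz, 14.1 MHz, 14.9 MHz

fs/2 = 21.4 MHz.
99.7 MHz mod fs = 14.1 MHz.
14.1 MHz ≤ fs/2 = 21.4 MHz, appears at 14.1 MHz.
84.9 MHz mod fs = 42.1 MHz.
42.1 MHz > fs/2 = 21.4 MHz, folds to fs − 42.1 MHz = 0.7 MHz.
113.5 MHz mod fs = 27.9 MHz.
27.9 MHz > fs/2 = 21.4 MHz, folds to fs − 27.9 MHz = 14.9 MHz.
Distinct values: {0.7 MHz, 14.1 MHz, 14.9 MHz}.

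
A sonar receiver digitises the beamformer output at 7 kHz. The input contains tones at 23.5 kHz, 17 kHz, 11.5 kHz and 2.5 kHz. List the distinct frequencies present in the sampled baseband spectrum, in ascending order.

fs/2 = 3.5 kHz.
23.5 kHz mod fs = 2.5 kHz.
2.5 kHz ≤ fs/2 = 3.5 kHz, appears at 2.5 kHz.
17 kHz mod fs = 3 kHz.
3 kHz ≤ fs/2 = 3.5 kHz, appears at 3 kHz.
11.5 kHz mod fs = 4.5 kHz.
4.5 kHz > fs/2 = 3.5 kHz, folds to fs − 4.5 kHz = 2.5 kHz.
2.5 kHz ≤ fs/2 = 3.5 kHz, passes unchanged.
Distinct values: {2.5 kHz, 3 kHz}.

2.5 kHz, 3 kHz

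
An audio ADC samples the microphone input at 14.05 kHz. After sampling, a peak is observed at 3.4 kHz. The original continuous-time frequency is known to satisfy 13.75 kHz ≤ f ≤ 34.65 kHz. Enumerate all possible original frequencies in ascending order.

Frequencies that alias to 3.4 kHz are k·fs ± 3.4 kHz for integer k ≥ 0.
k=0: 3.4 kHz.
k=1: 10.65 kHz, 17.45 kHz.
k=2: 24.7 kHz, 31.5 kHz.
k=3: 38.75 kHz, 45.55 kHz.
Within [13.75 kHz, 34.65 kHz]: 17.45 kHz, 24.7 kHz, 31.5 kHz.

17.45 kHz, 24.7 kHz, 31.5 kHz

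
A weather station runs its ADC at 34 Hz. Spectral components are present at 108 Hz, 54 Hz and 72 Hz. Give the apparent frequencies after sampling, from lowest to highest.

fs/2 = 17 Hz.
108 Hz mod fs = 6 Hz.
6 Hz ≤ fs/2 = 17 Hz, appears at 6 Hz.
54 Hz mod fs = 20 Hz.
20 Hz > fs/2 = 17 Hz, folds to fs − 20 Hz = 14 Hz.
72 Hz mod fs = 4 Hz.
4 Hz ≤ fs/2 = 17 Hz, appears at 4 Hz.
Distinct values: {4 Hz, 6 Hz, 14 Hz}.

4 Hz, 6 Hz, 14 Hz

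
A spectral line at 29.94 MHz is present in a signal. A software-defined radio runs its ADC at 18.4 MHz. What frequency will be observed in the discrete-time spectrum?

29.94 MHz mod fs = 11.54 MHz.
11.54 MHz > fs/2 = 9.2 MHz, folds to fs − 11.54 MHz = 6.86 MHz.

6.86 MHz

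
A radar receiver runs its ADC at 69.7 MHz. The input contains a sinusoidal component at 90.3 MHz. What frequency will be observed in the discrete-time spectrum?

20.6 MHz

90.3 MHz mod fs = 20.6 MHz.
20.6 MHz ≤ fs/2 = 34.85 MHz, appears at 20.6 MHz.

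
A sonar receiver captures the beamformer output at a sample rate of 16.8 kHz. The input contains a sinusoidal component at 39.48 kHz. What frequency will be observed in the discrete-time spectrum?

5.88 kHz

39.48 kHz mod fs = 5.88 kHz.
5.88 kHz ≤ fs/2 = 8.4 kHz, appears at 5.88 kHz.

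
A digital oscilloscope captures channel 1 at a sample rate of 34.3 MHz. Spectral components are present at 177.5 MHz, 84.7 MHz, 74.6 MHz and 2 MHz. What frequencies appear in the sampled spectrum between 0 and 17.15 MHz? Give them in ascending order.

2 MHz, 6 MHz, 16.1 MHz

fs/2 = 17.15 MHz.
177.5 MHz mod fs = 6 MHz.
6 MHz ≤ fs/2 = 17.15 MHz, appears at 6 MHz.
84.7 MHz mod fs = 16.1 MHz.
16.1 MHz ≤ fs/2 = 17.15 MHz, appears at 16.1 MHz.
74.6 MHz mod fs = 6 MHz.
6 MHz ≤ fs/2 = 17.15 MHz, appears at 6 MHz.
2 MHz ≤ fs/2 = 17.15 MHz, passes unchanged.
Distinct values: {2 MHz, 6 MHz, 16.1 MHz}.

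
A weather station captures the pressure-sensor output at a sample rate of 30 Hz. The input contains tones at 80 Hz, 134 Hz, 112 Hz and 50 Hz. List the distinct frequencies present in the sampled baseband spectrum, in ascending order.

8 Hz, 10 Hz, 14 Hz

fs/2 = 15 Hz.
80 Hz mod fs = 20 Hz.
20 Hz > fs/2 = 15 Hz, folds to fs − 20 Hz = 10 Hz.
134 Hz mod fs = 14 Hz.
14 Hz ≤ fs/2 = 15 Hz, appears at 14 Hz.
112 Hz mod fs = 22 Hz.
22 Hz > fs/2 = 15 Hz, folds to fs − 22 Hz = 8 Hz.
50 Hz mod fs = 20 Hz.
20 Hz > fs/2 = 15 Hz, folds to fs − 20 Hz = 10 Hz.
Distinct values: {8 Hz, 10 Hz, 14 Hz}.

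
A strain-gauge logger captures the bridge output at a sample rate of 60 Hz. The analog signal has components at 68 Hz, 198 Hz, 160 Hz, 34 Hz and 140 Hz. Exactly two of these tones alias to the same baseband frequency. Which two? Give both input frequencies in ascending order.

fs/2 = 30 Hz.
68 Hz mod fs = 8 Hz.
8 Hz ≤ fs/2 = 30 Hz, appears at 8 Hz.
198 Hz mod fs = 18 Hz.
18 Hz ≤ fs/2 = 30 Hz, appears at 18 Hz.
160 Hz mod fs = 40 Hz.
40 Hz > fs/2 = 30 Hz, folds to fs − 40 Hz = 20 Hz.
34 Hz > fs/2 = 30 Hz, folds to fs − 34 Hz = 26 Hz.
140 Hz mod fs = 20 Hz.
20 Hz ≤ fs/2 = 30 Hz, appears at 20 Hz.
140 Hz and 160 Hz both map to 20 Hz.

140 Hz, 160 Hz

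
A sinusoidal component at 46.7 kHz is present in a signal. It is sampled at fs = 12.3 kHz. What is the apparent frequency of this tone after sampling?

46.7 kHz mod fs = 9.8 kHz.
9.8 kHz > fs/2 = 6.15 kHz, folds to fs − 9.8 kHz = 2.5 kHz.

2.5 kHz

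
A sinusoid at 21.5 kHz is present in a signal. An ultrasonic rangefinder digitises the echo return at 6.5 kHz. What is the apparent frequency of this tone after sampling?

2 kHz

21.5 kHz mod fs = 2 kHz.
2 kHz ≤ fs/2 = 3.25 kHz, appears at 2 kHz.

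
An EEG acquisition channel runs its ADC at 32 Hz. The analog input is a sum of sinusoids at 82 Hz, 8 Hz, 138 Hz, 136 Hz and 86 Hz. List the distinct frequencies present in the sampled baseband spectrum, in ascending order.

fs/2 = 16 Hz.
82 Hz mod fs = 18 Hz.
18 Hz > fs/2 = 16 Hz, folds to fs − 18 Hz = 14 Hz.
8 Hz ≤ fs/2 = 16 Hz, passes unchanged.
138 Hz mod fs = 10 Hz.
10 Hz ≤ fs/2 = 16 Hz, appears at 10 Hz.
136 Hz mod fs = 8 Hz.
8 Hz ≤ fs/2 = 16 Hz, appears at 8 Hz.
86 Hz mod fs = 22 Hz.
22 Hz > fs/2 = 16 Hz, folds to fs − 22 Hz = 10 Hz.
Distinct values: {8 Hz, 10 Hz, 14 Hz}.

8 Hz, 10 Hz, 14 Hz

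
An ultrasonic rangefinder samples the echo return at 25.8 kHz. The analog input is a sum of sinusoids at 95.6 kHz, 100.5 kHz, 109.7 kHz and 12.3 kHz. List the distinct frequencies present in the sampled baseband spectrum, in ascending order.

2.7 kHz, 6.5 kHz, 7.6 kHz, 12.3 kHz

fs/2 = 12.9 kHz.
95.6 kHz mod fs = 18.2 kHz.
18.2 kHz > fs/2 = 12.9 kHz, folds to fs − 18.2 kHz = 7.6 kHz.
100.5 kHz mod fs = 23.1 kHz.
23.1 kHz > fs/2 = 12.9 kHz, folds to fs − 23.1 kHz = 2.7 kHz.
109.7 kHz mod fs = 6.5 kHz.
6.5 kHz ≤ fs/2 = 12.9 kHz, appears at 6.5 kHz.
12.3 kHz ≤ fs/2 = 12.9 kHz, passes unchanged.
Distinct values: {2.7 kHz, 6.5 kHz, 7.6 kHz, 12.3 kHz}.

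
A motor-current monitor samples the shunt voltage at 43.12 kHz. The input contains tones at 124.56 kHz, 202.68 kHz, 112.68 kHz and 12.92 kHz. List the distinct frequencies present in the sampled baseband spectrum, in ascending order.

4.8 kHz, 12.92 kHz, 16.68 kHz

fs/2 = 21.56 kHz.
124.56 kHz mod fs = 38.32 kHz.
38.32 kHz > fs/2 = 21.56 kHz, folds to fs − 38.32 kHz = 4.8 kHz.
202.68 kHz mod fs = 30.2 kHz.
30.2 kHz > fs/2 = 21.56 kHz, folds to fs − 30.2 kHz = 12.92 kHz.
112.68 kHz mod fs = 26.44 kHz.
26.44 kHz > fs/2 = 21.56 kHz, folds to fs − 26.44 kHz = 16.68 kHz.
12.92 kHz ≤ fs/2 = 21.56 kHz, passes unchanged.
Distinct values: {4.8 kHz, 12.92 kHz, 16.68 kHz}.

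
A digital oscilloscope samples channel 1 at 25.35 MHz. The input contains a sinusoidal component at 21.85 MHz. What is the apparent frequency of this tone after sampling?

21.85 MHz > fs/2 = 12.675 MHz, folds to fs − 21.85 MHz = 3.5 MHz.

3.5 MHz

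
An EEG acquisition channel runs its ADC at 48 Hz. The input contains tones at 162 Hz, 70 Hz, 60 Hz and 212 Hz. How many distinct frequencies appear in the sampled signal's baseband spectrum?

fs/2 = 24 Hz.
162 Hz mod fs = 18 Hz.
18 Hz ≤ fs/2 = 24 Hz, appears at 18 Hz.
70 Hz mod fs = 22 Hz.
22 Hz ≤ fs/2 = 24 Hz, appears at 22 Hz.
60 Hz mod fs = 12 Hz.
12 Hz ≤ fs/2 = 24 Hz, appears at 12 Hz.
212 Hz mod fs = 20 Hz.
20 Hz ≤ fs/2 = 24 Hz, appears at 20 Hz.
Distinct values: {12 Hz, 18 Hz, 20 Hz, 22 Hz} → 4.

4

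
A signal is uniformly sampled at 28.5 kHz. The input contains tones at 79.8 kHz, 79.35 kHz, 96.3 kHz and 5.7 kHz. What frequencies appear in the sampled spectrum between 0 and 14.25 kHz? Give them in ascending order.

fs/2 = 14.25 kHz.
79.8 kHz mod fs = 22.8 kHz.
22.8 kHz > fs/2 = 14.25 kHz, folds to fs − 22.8 kHz = 5.7 kHz.
79.35 kHz mod fs = 22.35 kHz.
22.35 kHz > fs/2 = 14.25 kHz, folds to fs − 22.35 kHz = 6.15 kHz.
96.3 kHz mod fs = 10.8 kHz.
10.8 kHz ≤ fs/2 = 14.25 kHz, appears at 10.8 kHz.
5.7 kHz ≤ fs/2 = 14.25 kHz, passes unchanged.
Distinct values: {5.7 kHz, 6.15 kHz, 10.8 kHz}.

5.7 kHz, 6.15 kHz, 10.8 kHz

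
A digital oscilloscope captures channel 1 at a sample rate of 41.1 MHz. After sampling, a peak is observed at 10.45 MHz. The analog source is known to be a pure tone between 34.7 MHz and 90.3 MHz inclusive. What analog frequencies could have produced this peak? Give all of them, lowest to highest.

Frequencies that alias to 10.45 MHz are k·fs ± 10.45 MHz for integer k ≥ 0.
k=0: 10.45 MHz.
k=1: 30.65 MHz, 51.55 MHz.
k=2: 71.75 MHz, 92.65 MHz.
k=3: 112.85 MHz, 133.75 MHz.
Within [34.7 MHz, 90.3 MHz]: 51.55 MHz, 71.75 MHz.

51.55 MHz, 71.75 MHz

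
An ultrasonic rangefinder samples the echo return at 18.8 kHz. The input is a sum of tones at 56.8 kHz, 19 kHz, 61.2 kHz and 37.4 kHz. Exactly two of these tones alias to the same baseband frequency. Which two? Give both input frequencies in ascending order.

19 kHz, 37.4 kHz

fs/2 = 9.4 kHz.
56.8 kHz mod fs = 0.4 kHz.
0.4 kHz ≤ fs/2 = 9.4 kHz, appears at 0.4 kHz.
19 kHz mod fs = 0.2 kHz.
0.2 kHz ≤ fs/2 = 9.4 kHz, appears at 0.2 kHz.
61.2 kHz mod fs = 4.8 kHz.
4.8 kHz ≤ fs/2 = 9.4 kHz, appears at 4.8 kHz.
37.4 kHz mod fs = 18.6 kHz.
18.6 kHz > fs/2 = 9.4 kHz, folds to fs − 18.6 kHz = 0.2 kHz.
19 kHz and 37.4 kHz both map to 0.2 kHz.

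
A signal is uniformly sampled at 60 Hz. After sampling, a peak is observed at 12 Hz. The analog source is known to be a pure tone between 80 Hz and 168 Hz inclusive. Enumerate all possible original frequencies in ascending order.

Frequencies that alias to 12 Hz are k·fs ± 12 Hz for integer k ≥ 0.
k=0: 12 Hz.
k=1: 48 Hz, 72 Hz.
k=2: 108 Hz, 132 Hz.
k=3: 168 Hz, 192 Hz.
k=4: 228 Hz, 252 Hz.
Within [80 Hz, 168 Hz]: 108 Hz, 132 Hz, 168 Hz.

108 Hz, 132 Hz, 168 Hz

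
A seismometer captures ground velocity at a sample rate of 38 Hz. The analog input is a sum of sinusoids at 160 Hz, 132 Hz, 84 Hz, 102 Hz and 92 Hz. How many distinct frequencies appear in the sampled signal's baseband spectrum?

fs/2 = 19 Hz.
160 Hz mod fs = 8 Hz.
8 Hz ≤ fs/2 = 19 Hz, appears at 8 Hz.
132 Hz mod fs = 18 Hz.
18 Hz ≤ fs/2 = 19 Hz, appears at 18 Hz.
84 Hz mod fs = 8 Hz.
8 Hz ≤ fs/2 = 19 Hz, appears at 8 Hz.
102 Hz mod fs = 26 Hz.
26 Hz > fs/2 = 19 Hz, folds to fs − 26 Hz = 12 Hz.
92 Hz mod fs = 16 Hz.
16 Hz ≤ fs/2 = 19 Hz, appears at 16 Hz.
Distinct values: {8 Hz, 12 Hz, 16 Hz, 18 Hz} → 4.

4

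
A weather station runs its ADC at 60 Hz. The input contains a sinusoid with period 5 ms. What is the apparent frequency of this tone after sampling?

T = 5 ms → f = 1/T = 200 Hz.
200 Hz mod fs = 20 Hz.
20 Hz ≤ fs/2 = 30 Hz, appears at 20 Hz.

20 Hz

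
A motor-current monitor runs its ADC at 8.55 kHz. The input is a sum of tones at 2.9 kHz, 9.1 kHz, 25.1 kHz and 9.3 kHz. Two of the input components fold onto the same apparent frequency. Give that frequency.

0.55 kHz

fs/2 = 4.275 kHz.
2.9 kHz ≤ fs/2 = 4.275 kHz, passes unchanged.
9.1 kHz mod fs = 0.55 kHz.
0.55 kHz ≤ fs/2 = 4.275 kHz, appears at 0.55 kHz.
25.1 kHz mod fs = 8 kHz.
8 kHz > fs/2 = 4.275 kHz, folds to fs − 8 kHz = 0.55 kHz.
9.3 kHz mod fs = 0.75 kHz.
0.75 kHz ≤ fs/2 = 4.275 kHz, appears at 0.75 kHz.
9.1 kHz and 25.1 kHz both map to 0.55 kHz.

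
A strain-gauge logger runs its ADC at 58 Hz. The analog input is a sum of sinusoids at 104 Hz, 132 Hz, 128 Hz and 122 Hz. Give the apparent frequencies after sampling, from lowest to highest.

6 Hz, 12 Hz, 16 Hz

fs/2 = 29 Hz.
104 Hz mod fs = 46 Hz.
46 Hz > fs/2 = 29 Hz, folds to fs − 46 Hz = 12 Hz.
132 Hz mod fs = 16 Hz.
16 Hz ≤ fs/2 = 29 Hz, appears at 16 Hz.
128 Hz mod fs = 12 Hz.
12 Hz ≤ fs/2 = 29 Hz, appears at 12 Hz.
122 Hz mod fs = 6 Hz.
6 Hz ≤ fs/2 = 29 Hz, appears at 6 Hz.
Distinct values: {6 Hz, 12 Hz, 16 Hz}.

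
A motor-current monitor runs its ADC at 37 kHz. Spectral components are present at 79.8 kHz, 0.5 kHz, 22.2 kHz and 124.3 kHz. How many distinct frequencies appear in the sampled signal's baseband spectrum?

fs/2 = 18.5 kHz.
79.8 kHz mod fs = 5.8 kHz.
5.8 kHz ≤ fs/2 = 18.5 kHz, appears at 5.8 kHz.
0.5 kHz ≤ fs/2 = 18.5 kHz, passes unchanged.
22.2 kHz > fs/2 = 18.5 kHz, folds to fs − 22.2 kHz = 14.8 kHz.
124.3 kHz mod fs = 13.3 kHz.
13.3 kHz ≤ fs/2 = 18.5 kHz, appears at 13.3 kHz.
Distinct values: {0.5 kHz, 5.8 kHz, 13.3 kHz, 14.8 kHz} → 4.

4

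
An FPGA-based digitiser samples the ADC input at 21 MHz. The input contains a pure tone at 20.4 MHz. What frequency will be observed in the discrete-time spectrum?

20.4 MHz > fs/2 = 10.5 MHz, folds to fs − 20.4 MHz = 0.6 MHz.

0.6 MHz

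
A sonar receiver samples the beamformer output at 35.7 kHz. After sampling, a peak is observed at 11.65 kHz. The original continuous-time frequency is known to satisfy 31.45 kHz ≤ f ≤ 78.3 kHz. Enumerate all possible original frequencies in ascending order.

47.35 kHz, 59.75 kHz

Frequencies that alias to 11.65 kHz are k·fs ± 11.65 kHz for integer k ≥ 0.
k=0: 11.65 kHz.
k=1: 24.05 kHz, 47.35 kHz.
k=2: 59.75 kHz, 83.05 kHz.
k=3: 95.45 kHz, 118.75 kHz.
Within [31.45 kHz, 78.3 kHz]: 47.35 kHz, 59.75 kHz.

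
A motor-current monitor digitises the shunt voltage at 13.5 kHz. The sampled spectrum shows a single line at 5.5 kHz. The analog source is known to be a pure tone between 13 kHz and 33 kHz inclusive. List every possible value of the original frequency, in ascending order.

19 kHz, 21.5 kHz, 32.5 kHz

Frequencies that alias to 5.5 kHz are k·fs ± 5.5 kHz for integer k ≥ 0.
k=0: 5.5 kHz.
k=1: 8 kHz, 19 kHz.
k=2: 21.5 kHz, 32.5 kHz.
k=3: 35 kHz, 46 kHz.
Within [13 kHz, 33 kHz]: 19 kHz, 21.5 kHz, 32.5 kHz.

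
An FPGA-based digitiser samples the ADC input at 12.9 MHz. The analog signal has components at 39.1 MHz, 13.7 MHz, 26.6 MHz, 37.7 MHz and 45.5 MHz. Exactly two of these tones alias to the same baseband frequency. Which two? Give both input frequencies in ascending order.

13.7 MHz, 26.6 MHz

fs/2 = 6.45 MHz.
39.1 MHz mod fs = 0.4 MHz.
0.4 MHz ≤ fs/2 = 6.45 MHz, appears at 0.4 MHz.
13.7 MHz mod fs = 0.8 MHz.
0.8 MHz ≤ fs/2 = 6.45 MHz, appears at 0.8 MHz.
26.6 MHz mod fs = 0.8 MHz.
0.8 MHz ≤ fs/2 = 6.45 MHz, appears at 0.8 MHz.
37.7 MHz mod fs = 11.9 MHz.
11.9 MHz > fs/2 = 6.45 MHz, folds to fs − 11.9 MHz = 1 MHz.
45.5 MHz mod fs = 6.8 MHz.
6.8 MHz > fs/2 = 6.45 MHz, folds to fs − 6.8 MHz = 6.1 MHz.
13.7 MHz and 26.6 MHz both map to 0.8 MHz.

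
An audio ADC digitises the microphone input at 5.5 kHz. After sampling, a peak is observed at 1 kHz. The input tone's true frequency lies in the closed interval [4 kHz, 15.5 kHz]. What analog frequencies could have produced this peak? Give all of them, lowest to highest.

4.5 kHz, 6.5 kHz, 10 kHz, 12 kHz, 15.5 kHz

Frequencies that alias to 1 kHz are k·fs ± 1 kHz for integer k ≥ 0.
k=0: 1 kHz.
k=1: 4.5 kHz, 6.5 kHz.
k=2: 10 kHz, 12 kHz.
k=3: 15.5 kHz, 17.5 kHz.
k=4: 21 kHz, 23 kHz.
Within [4 kHz, 15.5 kHz]: 4.5 kHz, 6.5 kHz, 10 kHz, 12 kHz, 15.5 kHz.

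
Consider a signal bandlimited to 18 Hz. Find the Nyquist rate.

Nyquist rate = 2 × 18 Hz = 36 Hz.

36 Hz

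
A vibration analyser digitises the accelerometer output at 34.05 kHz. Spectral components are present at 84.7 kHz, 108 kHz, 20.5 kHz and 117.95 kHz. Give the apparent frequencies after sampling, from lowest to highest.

fs/2 = 17.025 kHz.
84.7 kHz mod fs = 16.6 kHz.
16.6 kHz ≤ fs/2 = 17.025 kHz, appears at 16.6 kHz.
108 kHz mod fs = 5.85 kHz.
5.85 kHz ≤ fs/2 = 17.025 kHz, appears at 5.85 kHz.
20.5 kHz > fs/2 = 17.025 kHz, folds to fs − 20.5 kHz = 13.55 kHz.
117.95 kHz mod fs = 15.8 kHz.
15.8 kHz ≤ fs/2 = 17.025 kHz, appears at 15.8 kHz.
Distinct values: {5.85 kHz, 13.55 kHz, 15.8 kHz, 16.6 kHz}.

5.85 kHz, 13.55 kHz, 15.8 kHz, 16.6 kHz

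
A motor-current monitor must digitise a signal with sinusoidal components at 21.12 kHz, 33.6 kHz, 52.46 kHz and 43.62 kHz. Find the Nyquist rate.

104.92 kHz

Highest-frequency component: 52.46 kHz.
Nyquist rate = 2 × 52.46 kHz = 104.92 kHz.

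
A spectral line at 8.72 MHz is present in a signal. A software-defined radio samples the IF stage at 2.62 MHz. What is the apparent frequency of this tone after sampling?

8.72 MHz mod fs = 0.86 MHz.
0.86 MHz ≤ fs/2 = 1.31 MHz, appears at 0.86 MHz.

0.86 MHz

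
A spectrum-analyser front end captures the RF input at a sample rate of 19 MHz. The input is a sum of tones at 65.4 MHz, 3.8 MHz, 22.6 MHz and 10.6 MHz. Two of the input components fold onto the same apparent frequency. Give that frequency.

fs/2 = 9.5 MHz.
65.4 MHz mod fs = 8.4 MHz.
8.4 MHz ≤ fs/2 = 9.5 MHz, appears at 8.4 MHz.
3.8 MHz ≤ fs/2 = 9.5 MHz, passes unchanged.
22.6 MHz mod fs = 3.6 MHz.
3.6 MHz ≤ fs/2 = 9.5 MHz, appears at 3.6 MHz.
10.6 MHz > fs/2 = 9.5 MHz, folds to fs − 10.6 MHz = 8.4 MHz.
10.6 MHz and 65.4 MHz both map to 8.4 MHz.

8.4 MHz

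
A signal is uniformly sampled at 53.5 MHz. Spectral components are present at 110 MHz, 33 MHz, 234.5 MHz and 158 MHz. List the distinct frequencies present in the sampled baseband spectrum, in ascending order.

fs/2 = 26.75 MHz.
110 MHz mod fs = 3 MHz.
3 MHz ≤ fs/2 = 26.75 MHz, appears at 3 MHz.
33 MHz > fs/2 = 26.75 MHz, folds to fs − 33 MHz = 20.5 MHz.
234.5 MHz mod fs = 20.5 MHz.
20.5 MHz ≤ fs/2 = 26.75 MHz, appears at 20.5 MHz.
158 MHz mod fs = 51 MHz.
51 MHz > fs/2 = 26.75 MHz, folds to fs − 51 MHz = 2.5 MHz.
Distinct values: {2.5 MHz, 3 MHz, 20.5 MHz}.

2.5 MHz, 3 MHz, 20.5 MHz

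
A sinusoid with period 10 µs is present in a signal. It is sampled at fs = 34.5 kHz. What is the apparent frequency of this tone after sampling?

T = 10 µs → f = 1/T = 100 kHz.
100 kHz mod fs = 31 kHz.
31 kHz > fs/2 = 17.25 kHz, folds to fs − 31 kHz = 3.5 kHz.

3.5 kHz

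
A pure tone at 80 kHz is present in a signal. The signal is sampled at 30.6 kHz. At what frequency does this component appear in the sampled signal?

80 kHz mod fs = 18.8 kHz.
18.8 kHz > fs/2 = 15.3 kHz, folds to fs − 18.8 kHz = 11.8 kHz.

11.8 kHz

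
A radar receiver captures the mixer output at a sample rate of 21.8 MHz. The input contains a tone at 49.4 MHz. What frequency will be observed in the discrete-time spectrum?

5.8 MHz

49.4 MHz mod fs = 5.8 MHz.
5.8 MHz ≤ fs/2 = 10.9 MHz, appears at 5.8 MHz.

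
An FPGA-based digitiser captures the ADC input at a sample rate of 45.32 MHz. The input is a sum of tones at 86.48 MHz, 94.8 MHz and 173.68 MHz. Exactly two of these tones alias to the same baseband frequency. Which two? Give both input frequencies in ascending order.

86.48 MHz, 94.8 MHz

fs/2 = 22.66 MHz.
86.48 MHz mod fs = 41.16 MHz.
41.16 MHz > fs/2 = 22.66 MHz, folds to fs − 41.16 MHz = 4.16 MHz.
94.8 MHz mod fs = 4.16 MHz.
4.16 MHz ≤ fs/2 = 22.66 MHz, appears at 4.16 MHz.
173.68 MHz mod fs = 37.72 MHz.
37.72 MHz > fs/2 = 22.66 MHz, folds to fs − 37.72 MHz = 7.6 MHz.
86.48 MHz and 94.8 MHz both map to 4.16 MHz.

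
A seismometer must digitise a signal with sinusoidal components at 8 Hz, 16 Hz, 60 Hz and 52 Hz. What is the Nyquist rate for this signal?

Highest-frequency component: 60 Hz.
Nyquist rate = 2 × 60 Hz = 120 Hz.

120 Hz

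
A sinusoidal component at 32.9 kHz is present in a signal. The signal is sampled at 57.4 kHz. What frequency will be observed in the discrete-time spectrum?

32.9 kHz > fs/2 = 28.7 kHz, folds to fs − 32.9 kHz = 24.5 kHz.

24.5 kHz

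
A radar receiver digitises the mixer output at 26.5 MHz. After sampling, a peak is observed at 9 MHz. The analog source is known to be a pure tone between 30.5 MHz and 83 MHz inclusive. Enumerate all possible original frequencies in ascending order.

35.5 MHz, 44 MHz, 62 MHz, 70.5 MHz

Frequencies that alias to 9 MHz are k·fs ± 9 MHz for integer k ≥ 0.
k=0: 9 MHz.
k=1: 17.5 MHz, 35.5 MHz.
k=2: 44 MHz, 62 MHz.
k=3: 70.5 MHz, 88.5 MHz.
k=4: 97 MHz, 115 MHz.
Within [30.5 MHz, 83 MHz]: 35.5 MHz, 44 MHz, 62 MHz, 70.5 MHz.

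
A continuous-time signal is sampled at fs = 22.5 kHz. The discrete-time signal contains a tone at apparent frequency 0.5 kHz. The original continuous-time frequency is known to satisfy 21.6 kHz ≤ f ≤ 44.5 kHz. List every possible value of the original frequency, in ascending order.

Frequencies that alias to 0.5 kHz are k·fs ± 0.5 kHz for integer k ≥ 0.
k=0: 0.5 kHz.
k=1: 22 kHz, 23 kHz.
k=2: 44.5 kHz, 45.5 kHz.
k=3: 67 kHz, 68 kHz.
Within [21.6 kHz, 44.5 kHz]: 22 kHz, 23 kHz, 44.5 kHz.

22 kHz, 23 kHz, 44.5 kHz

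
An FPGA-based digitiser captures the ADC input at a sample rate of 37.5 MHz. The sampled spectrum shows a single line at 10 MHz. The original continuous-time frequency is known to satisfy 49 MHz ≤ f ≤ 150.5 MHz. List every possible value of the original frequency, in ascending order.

Frequencies that alias to 10 MHz are k·fs ± 10 MHz for integer k ≥ 0.
k=0: 10 MHz.
k=1: 27.5 MHz, 47.5 MHz.
k=2: 65 MHz, 85 MHz.
k=3: 102.5 MHz, 122.5 MHz.
k=4: 140 MHz, 160 MHz.
k=5: 177.5 MHz, 197.5 MHz.
Within [49 MHz, 150.5 MHz]: 65 MHz, 85 MHz, 102.5 MHz, 122.5 MHz, 140 MHz.

65 MHz, 85 MHz, 102.5 MHz, 122.5 MHz, 140 MHz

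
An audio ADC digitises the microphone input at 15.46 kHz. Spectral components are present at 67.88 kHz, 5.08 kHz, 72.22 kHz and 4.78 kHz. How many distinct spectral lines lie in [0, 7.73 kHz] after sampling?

fs/2 = 7.73 kHz.
67.88 kHz mod fs = 6.04 kHz.
6.04 kHz ≤ fs/2 = 7.73 kHz, appears at 6.04 kHz.
5.08 kHz ≤ fs/2 = 7.73 kHz, passes unchanged.
72.22 kHz mod fs = 10.38 kHz.
10.38 kHz > fs/2 = 7.73 kHz, folds to fs − 10.38 kHz = 5.08 kHz.
4.78 kHz ≤ fs/2 = 7.73 kHz, passes unchanged.
Distinct values: {4.78 kHz, 5.08 kHz, 6.04 kHz} → 3.

3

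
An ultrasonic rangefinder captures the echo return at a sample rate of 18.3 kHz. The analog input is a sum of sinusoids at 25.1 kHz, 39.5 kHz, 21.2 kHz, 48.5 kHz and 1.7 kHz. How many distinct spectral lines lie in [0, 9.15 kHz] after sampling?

fs/2 = 9.15 kHz.
25.1 kHz mod fs = 6.8 kHz.
6.8 kHz ≤ fs/2 = 9.15 kHz, appears at 6.8 kHz.
39.5 kHz mod fs = 2.9 kHz.
2.9 kHz ≤ fs/2 = 9.15 kHz, appears at 2.9 kHz.
21.2 kHz mod fs = 2.9 kHz.
2.9 kHz ≤ fs/2 = 9.15 kHz, appears at 2.9 kHz.
48.5 kHz mod fs = 11.9 kHz.
11.9 kHz > fs/2 = 9.15 kHz, folds to fs − 11.9 kHz = 6.4 kHz.
1.7 kHz ≤ fs/2 = 9.15 kHz, passes unchanged.
Distinct values: {1.7 kHz, 2.9 kHz, 6.4 kHz, 6.8 kHz} → 4.

4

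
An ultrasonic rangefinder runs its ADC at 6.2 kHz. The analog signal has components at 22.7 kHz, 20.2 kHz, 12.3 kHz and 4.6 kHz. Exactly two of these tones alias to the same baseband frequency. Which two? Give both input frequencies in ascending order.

fs/2 = 3.1 kHz.
22.7 kHz mod fs = 4.1 kHz.
4.1 kHz > fs/2 = 3.1 kHz, folds to fs − 4.1 kHz = 2.1 kHz.
20.2 kHz mod fs = 1.6 kHz.
1.6 kHz ≤ fs/2 = 3.1 kHz, appears at 1.6 kHz.
12.3 kHz mod fs = 6.1 kHz.
6.1 kHz > fs/2 = 3.1 kHz, folds to fs − 6.1 kHz = 0.1 kHz.
4.6 kHz > fs/2 = 3.1 kHz, folds to fs − 4.6 kHz = 1.6 kHz.
4.6 kHz and 20.2 kHz both map to 1.6 kHz.

4.6 kHz, 20.2 kHz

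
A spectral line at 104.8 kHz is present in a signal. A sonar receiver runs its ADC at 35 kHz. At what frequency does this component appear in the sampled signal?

104.8 kHz mod fs = 34.8 kHz.
34.8 kHz > fs/2 = 17.5 kHz, folds to fs − 34.8 kHz = 0.2 kHz.

0.2 kHz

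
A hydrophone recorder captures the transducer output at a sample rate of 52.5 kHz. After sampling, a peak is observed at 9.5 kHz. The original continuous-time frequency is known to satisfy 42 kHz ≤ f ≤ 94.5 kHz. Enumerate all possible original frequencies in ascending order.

Frequencies that alias to 9.5 kHz are k·fs ± 9.5 kHz for integer k ≥ 0.
k=0: 9.5 kHz.
k=1: 43 kHz, 62 kHz.
k=2: 95.5 kHz, 114.5 kHz.
Within [42 kHz, 94.5 kHz]: 43 kHz, 62 kHz.

43 kHz, 62 kHz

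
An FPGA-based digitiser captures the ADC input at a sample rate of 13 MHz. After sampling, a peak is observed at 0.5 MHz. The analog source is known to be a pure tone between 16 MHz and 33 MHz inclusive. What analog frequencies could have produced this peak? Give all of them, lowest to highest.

25.5 MHz, 26.5 MHz

Frequencies that alias to 0.5 MHz are k·fs ± 0.5 MHz for integer k ≥ 0.
k=0: 0.5 MHz.
k=1: 12.5 MHz, 13.5 MHz.
k=2: 25.5 MHz, 26.5 MHz.
k=3: 38.5 MHz, 39.5 MHz.
Within [16 MHz, 33 MHz]: 25.5 MHz, 26.5 MHz.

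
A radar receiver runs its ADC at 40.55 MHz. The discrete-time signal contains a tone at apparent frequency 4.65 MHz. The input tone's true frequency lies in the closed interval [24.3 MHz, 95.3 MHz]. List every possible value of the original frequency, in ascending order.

35.9 MHz, 45.2 MHz, 76.45 MHz, 85.75 MHz

Frequencies that alias to 4.65 MHz are k·fs ± 4.65 MHz for integer k ≥ 0.
k=0: 4.65 MHz.
k=1: 35.9 MHz, 45.2 MHz.
k=2: 76.45 MHz, 85.75 MHz.
k=3: 117 MHz, 126.3 MHz.
Within [24.3 MHz, 95.3 MHz]: 35.9 MHz, 45.2 MHz, 76.45 MHz, 85.75 MHz.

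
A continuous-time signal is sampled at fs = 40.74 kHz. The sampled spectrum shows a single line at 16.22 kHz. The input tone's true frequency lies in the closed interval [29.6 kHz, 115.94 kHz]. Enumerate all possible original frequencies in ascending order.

56.96 kHz, 65.26 kHz, 97.7 kHz, 106 kHz

Frequencies that alias to 16.22 kHz are k·fs ± 16.22 kHz for integer k ≥ 0.
k=0: 16.22 kHz.
k=1: 24.52 kHz, 56.96 kHz.
k=2: 65.26 kHz, 97.7 kHz.
k=3: 106 kHz, 138.44 kHz.
k=4: 146.74 kHz, 179.18 kHz.
Within [29.6 kHz, 115.94 kHz]: 56.96 kHz, 65.26 kHz, 97.7 kHz, 106 kHz.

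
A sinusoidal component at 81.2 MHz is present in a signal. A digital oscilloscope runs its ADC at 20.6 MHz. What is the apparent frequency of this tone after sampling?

81.2 MHz mod fs = 19.4 MHz.
19.4 MHz > fs/2 = 10.3 MHz, folds to fs − 19.4 MHz = 1.2 MHz.

1.2 MHz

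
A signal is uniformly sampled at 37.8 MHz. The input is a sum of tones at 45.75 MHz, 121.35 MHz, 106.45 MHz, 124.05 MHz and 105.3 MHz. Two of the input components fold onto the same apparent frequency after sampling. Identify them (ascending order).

fs/2 = 18.9 MHz.
45.75 MHz mod fs = 7.95 MHz.
7.95 MHz ≤ fs/2 = 18.9 MHz, appears at 7.95 MHz.
121.35 MHz mod fs = 7.95 MHz.
7.95 MHz ≤ fs/2 = 18.9 MHz, appears at 7.95 MHz.
106.45 MHz mod fs = 30.85 MHz.
30.85 MHz > fs/2 = 18.9 MHz, folds to fs − 30.85 MHz = 6.95 MHz.
124.05 MHz mod fs = 10.65 MHz.
10.65 MHz ≤ fs/2 = 18.9 MHz, appears at 10.65 MHz.
105.3 MHz mod fs = 29.7 MHz.
29.7 MHz > fs/2 = 18.9 MHz, folds to fs − 29.7 MHz = 8.1 MHz.
45.75 MHz and 121.35 MHz both map to 7.95 MHz.

45.75 MHz, 121.35 MHz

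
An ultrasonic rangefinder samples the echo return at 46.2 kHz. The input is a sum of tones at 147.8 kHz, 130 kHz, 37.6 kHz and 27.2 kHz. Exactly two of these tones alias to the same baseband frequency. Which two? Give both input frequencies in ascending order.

37.6 kHz, 130 kHz

fs/2 = 23.1 kHz.
147.8 kHz mod fs = 9.2 kHz.
9.2 kHz ≤ fs/2 = 23.1 kHz, appears at 9.2 kHz.
130 kHz mod fs = 37.6 kHz.
37.6 kHz > fs/2 = 23.1 kHz, folds to fs − 37.6 kHz = 8.6 kHz.
37.6 kHz > fs/2 = 23.1 kHz, folds to fs − 37.6 kHz = 8.6 kHz.
27.2 kHz > fs/2 = 23.1 kHz, folds to fs − 27.2 kHz = 19 kHz.
37.6 kHz and 130 kHz both map to 8.6 kHz.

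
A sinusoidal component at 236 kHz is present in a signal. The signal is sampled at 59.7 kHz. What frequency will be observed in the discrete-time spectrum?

236 kHz mod fs = 56.9 kHz.
56.9 kHz > fs/2 = 29.85 kHz, folds to fs − 56.9 kHz = 2.8 kHz.

2.8 kHz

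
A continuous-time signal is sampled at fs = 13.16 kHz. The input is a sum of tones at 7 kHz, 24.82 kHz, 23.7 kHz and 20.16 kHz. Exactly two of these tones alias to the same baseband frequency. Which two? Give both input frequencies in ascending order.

7 kHz, 20.16 kHz

fs/2 = 6.58 kHz.
7 kHz > fs/2 = 6.58 kHz, folds to fs − 7 kHz = 6.16 kHz.
24.82 kHz mod fs = 11.66 kHz.
11.66 kHz > fs/2 = 6.58 kHz, folds to fs − 11.66 kHz = 1.5 kHz.
23.7 kHz mod fs = 10.54 kHz.
10.54 kHz > fs/2 = 6.58 kHz, folds to fs − 10.54 kHz = 2.62 kHz.
20.16 kHz mod fs = 7 kHz.
7 kHz > fs/2 = 6.58 kHz, folds to fs − 7 kHz = 6.16 kHz.
7 kHz and 20.16 kHz both map to 6.16 kHz.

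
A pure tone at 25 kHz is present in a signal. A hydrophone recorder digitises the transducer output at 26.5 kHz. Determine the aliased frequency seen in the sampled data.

25 kHz > fs/2 = 13.25 kHz, folds to fs − 25 kHz = 1.5 kHz.

1.5 kHz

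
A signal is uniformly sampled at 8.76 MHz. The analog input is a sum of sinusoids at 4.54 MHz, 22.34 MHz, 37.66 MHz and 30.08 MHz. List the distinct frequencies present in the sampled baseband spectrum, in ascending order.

fs/2 = 4.38 MHz.
4.54 MHz > fs/2 = 4.38 MHz, folds to fs − 4.54 MHz = 4.22 MHz.
22.34 MHz mod fs = 4.82 MHz.
4.82 MHz > fs/2 = 4.38 MHz, folds to fs − 4.82 MHz = 3.94 MHz.
37.66 MHz mod fs = 2.62 MHz.
2.62 MHz ≤ fs/2 = 4.38 MHz, appears at 2.62 MHz.
30.08 MHz mod fs = 3.8 MHz.
3.8 MHz ≤ fs/2 = 4.38 MHz, appears at 3.8 MHz.
Distinct values: {2.62 MHz, 3.8 MHz, 3.94 MHz, 4.22 MHz}.

2.62 MHz, 3.8 MHz, 3.94 MHz, 4.22 MHz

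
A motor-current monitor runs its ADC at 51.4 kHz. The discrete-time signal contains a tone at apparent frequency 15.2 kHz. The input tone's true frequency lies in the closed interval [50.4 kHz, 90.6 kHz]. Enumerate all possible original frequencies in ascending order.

66.6 kHz, 87.6 kHz

Frequencies that alias to 15.2 kHz are k·fs ± 15.2 kHz for integer k ≥ 0.
k=0: 15.2 kHz.
k=1: 36.2 kHz, 66.6 kHz.
k=2: 87.6 kHz, 118 kHz.
k=3: 139 kHz, 169.4 kHz.
Within [50.4 kHz, 90.6 kHz]: 66.6 kHz, 87.6 kHz.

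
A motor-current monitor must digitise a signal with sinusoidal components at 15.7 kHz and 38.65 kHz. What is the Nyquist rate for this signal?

77.3 kHz

Highest-frequency component: 38.65 kHz.
Nyquist rate = 2 × 38.65 kHz = 77.3 kHz.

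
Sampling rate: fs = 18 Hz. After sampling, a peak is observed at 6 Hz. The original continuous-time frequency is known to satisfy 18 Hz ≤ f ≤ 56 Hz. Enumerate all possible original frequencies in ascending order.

24 Hz, 30 Hz, 42 Hz, 48 Hz

Frequencies that alias to 6 Hz are k·fs ± 6 Hz for integer k ≥ 0.
k=0: 6 Hz.
k=1: 12 Hz, 24 Hz.
k=2: 30 Hz, 42 Hz.
k=3: 48 Hz, 60 Hz.
k=4: 66 Hz, 78 Hz.
Within [18 Hz, 56 Hz]: 24 Hz, 30 Hz, 42 Hz, 48 Hz.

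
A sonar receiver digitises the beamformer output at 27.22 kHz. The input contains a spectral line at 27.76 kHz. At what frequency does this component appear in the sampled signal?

0.54 kHz

27.76 kHz mod fs = 0.54 kHz.
0.54 kHz ≤ fs/2 = 13.61 kHz, appears at 0.54 kHz.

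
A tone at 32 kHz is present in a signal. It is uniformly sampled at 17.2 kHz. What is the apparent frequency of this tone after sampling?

2.4 kHz

32 kHz mod fs = 14.8 kHz.
14.8 kHz > fs/2 = 8.6 kHz, folds to fs − 14.8 kHz = 2.4 kHz.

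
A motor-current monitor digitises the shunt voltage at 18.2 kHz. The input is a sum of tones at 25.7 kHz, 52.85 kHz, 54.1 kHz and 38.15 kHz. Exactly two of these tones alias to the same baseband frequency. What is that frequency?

1.75 kHz

fs/2 = 9.1 kHz.
25.7 kHz mod fs = 7.5 kHz.
7.5 kHz ≤ fs/2 = 9.1 kHz, appears at 7.5 kHz.
52.85 kHz mod fs = 16.45 kHz.
16.45 kHz > fs/2 = 9.1 kHz, folds to fs − 16.45 kHz = 1.75 kHz.
54.1 kHz mod fs = 17.7 kHz.
17.7 kHz > fs/2 = 9.1 kHz, folds to fs − 17.7 kHz = 0.5 kHz.
38.15 kHz mod fs = 1.75 kHz.
1.75 kHz ≤ fs/2 = 9.1 kHz, appears at 1.75 kHz.
38.15 kHz and 52.85 kHz both map to 1.75 kHz.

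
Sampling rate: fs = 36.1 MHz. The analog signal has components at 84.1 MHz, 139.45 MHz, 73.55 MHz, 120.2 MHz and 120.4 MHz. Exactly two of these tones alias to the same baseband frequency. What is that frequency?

fs/2 = 18.05 MHz.
84.1 MHz mod fs = 11.9 MHz.
11.9 MHz ≤ fs/2 = 18.05 MHz, appears at 11.9 MHz.
139.45 MHz mod fs = 31.15 MHz.
31.15 MHz > fs/2 = 18.05 MHz, folds to fs − 31.15 MHz = 4.95 MHz.
73.55 MHz mod fs = 1.35 MHz.
1.35 MHz ≤ fs/2 = 18.05 MHz, appears at 1.35 MHz.
120.2 MHz mod fs = 11.9 MHz.
11.9 MHz ≤ fs/2 = 18.05 MHz, appears at 11.9 MHz.
120.4 MHz mod fs = 12.1 MHz.
12.1 MHz ≤ fs/2 = 18.05 MHz, appears at 12.1 MHz.
84.1 MHz and 120.2 MHz both map to 11.9 MHz.

11.9 MHz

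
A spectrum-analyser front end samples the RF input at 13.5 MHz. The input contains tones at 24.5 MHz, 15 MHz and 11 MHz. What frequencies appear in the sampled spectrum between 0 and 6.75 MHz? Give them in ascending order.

fs/2 = 6.75 MHz.
24.5 MHz mod fs = 11 MHz.
11 MHz > fs/2 = 6.75 MHz, folds to fs − 11 MHz = 2.5 MHz.
15 MHz mod fs = 1.5 MHz.
1.5 MHz ≤ fs/2 = 6.75 MHz, appears at 1.5 MHz.
11 MHz > fs/2 = 6.75 MHz, folds to fs − 11 MHz = 2.5 MHz.
Distinct values: {1.5 MHz, 2.5 MHz}.

1.5 MHz, 2.5 MHz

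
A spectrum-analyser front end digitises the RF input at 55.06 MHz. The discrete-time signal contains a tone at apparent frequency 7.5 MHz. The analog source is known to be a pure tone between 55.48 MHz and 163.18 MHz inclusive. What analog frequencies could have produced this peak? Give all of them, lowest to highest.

62.56 MHz, 102.62 MHz, 117.62 MHz, 157.68 MHz

Frequencies that alias to 7.5 MHz are k·fs ± 7.5 MHz for integer k ≥ 0.
k=0: 7.5 MHz.
k=1: 47.56 MHz, 62.56 MHz.
k=2: 102.62 MHz, 117.62 MHz.
k=3: 157.68 MHz, 172.68 MHz.
k=4: 212.74 MHz, 227.74 MHz.
Within [55.48 MHz, 163.18 MHz]: 62.56 MHz, 102.62 MHz, 117.62 MHz, 157.68 MHz.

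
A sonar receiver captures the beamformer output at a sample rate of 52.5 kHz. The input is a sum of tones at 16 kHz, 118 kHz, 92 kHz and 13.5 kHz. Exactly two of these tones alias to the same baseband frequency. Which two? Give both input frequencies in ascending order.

92 kHz, 118 kHz

fs/2 = 26.25 kHz.
16 kHz ≤ fs/2 = 26.25 kHz, passes unchanged.
118 kHz mod fs = 13 kHz.
13 kHz ≤ fs/2 = 26.25 kHz, appears at 13 kHz.
92 kHz mod fs = 39.5 kHz.
39.5 kHz > fs/2 = 26.25 kHz, folds to fs − 39.5 kHz = 13 kHz.
13.5 kHz ≤ fs/2 = 26.25 kHz, passes unchanged.
92 kHz and 118 kHz both map to 13 kHz.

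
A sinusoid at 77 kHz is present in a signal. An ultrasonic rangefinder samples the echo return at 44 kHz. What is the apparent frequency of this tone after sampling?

11 kHz

77 kHz mod fs = 33 kHz.
33 kHz > fs/2 = 22 kHz, folds to fs − 33 kHz = 11 kHz.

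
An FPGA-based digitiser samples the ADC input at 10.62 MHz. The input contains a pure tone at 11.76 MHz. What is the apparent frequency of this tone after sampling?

1.14 MHz

11.76 MHz mod fs = 1.14 MHz.
1.14 MHz ≤ fs/2 = 5.31 MHz, appears at 1.14 MHz.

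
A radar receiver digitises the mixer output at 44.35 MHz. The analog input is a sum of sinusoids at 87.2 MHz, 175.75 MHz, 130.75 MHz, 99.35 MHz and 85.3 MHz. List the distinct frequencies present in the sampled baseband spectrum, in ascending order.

1.5 MHz, 1.65 MHz, 2.3 MHz, 3.4 MHz, 10.65 MHz

fs/2 = 22.175 MHz.
87.2 MHz mod fs = 42.85 MHz.
42.85 MHz > fs/2 = 22.175 MHz, folds to fs − 42.85 MHz = 1.5 MHz.
175.75 MHz mod fs = 42.7 MHz.
42.7 MHz > fs/2 = 22.175 MHz, folds to fs − 42.7 MHz = 1.65 MHz.
130.75 MHz mod fs = 42.05 MHz.
42.05 MHz > fs/2 = 22.175 MHz, folds to fs − 42.05 MHz = 2.3 MHz.
99.35 MHz mod fs = 10.65 MHz.
10.65 MHz ≤ fs/2 = 22.175 MHz, appears at 10.65 MHz.
85.3 MHz mod fs = 40.95 MHz.
40.95 MHz > fs/2 = 22.175 MHz, folds to fs − 40.95 MHz = 3.4 MHz.
Distinct values: {1.5 MHz, 1.65 MHz, 2.3 MHz, 3.4 MHz, 10.65 MHz}.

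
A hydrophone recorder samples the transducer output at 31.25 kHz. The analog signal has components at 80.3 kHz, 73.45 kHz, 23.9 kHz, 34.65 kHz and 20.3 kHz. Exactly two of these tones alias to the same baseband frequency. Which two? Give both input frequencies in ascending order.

fs/2 = 15.625 kHz.
80.3 kHz mod fs = 17.8 kHz.
17.8 kHz > fs/2 = 15.625 kHz, folds to fs − 17.8 kHz = 13.45 kHz.
73.45 kHz mod fs = 10.95 kHz.
10.95 kHz ≤ fs/2 = 15.625 kHz, appears at 10.95 kHz.
23.9 kHz > fs/2 = 15.625 kHz, folds to fs − 23.9 kHz = 7.35 kHz.
34.65 kHz mod fs = 3.4 kHz.
3.4 kHz ≤ fs/2 = 15.625 kHz, appears at 3.4 kHz.
20.3 kHz > fs/2 = 15.625 kHz, folds to fs − 20.3 kHz = 10.95 kHz.
20.3 kHz and 73.45 kHz both map to 10.95 kHz.

20.3 kHz, 73.45 kHz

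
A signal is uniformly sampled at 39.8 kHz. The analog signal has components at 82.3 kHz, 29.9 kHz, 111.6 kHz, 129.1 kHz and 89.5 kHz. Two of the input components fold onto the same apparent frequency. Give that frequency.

fs/2 = 19.9 kHz.
82.3 kHz mod fs = 2.7 kHz.
2.7 kHz ≤ fs/2 = 19.9 kHz, appears at 2.7 kHz.
29.9 kHz > fs/2 = 19.9 kHz, folds to fs − 29.9 kHz = 9.9 kHz.
111.6 kHz mod fs = 32 kHz.
32 kHz > fs/2 = 19.9 kHz, folds to fs − 32 kHz = 7.8 kHz.
129.1 kHz mod fs = 9.7 kHz.
9.7 kHz ≤ fs/2 = 19.9 kHz, appears at 9.7 kHz.
89.5 kHz mod fs = 9.9 kHz.
9.9 kHz ≤ fs/2 = 19.9 kHz, appears at 9.9 kHz.
29.9 kHz and 89.5 kHz both map to 9.9 kHz.

9.9 kHz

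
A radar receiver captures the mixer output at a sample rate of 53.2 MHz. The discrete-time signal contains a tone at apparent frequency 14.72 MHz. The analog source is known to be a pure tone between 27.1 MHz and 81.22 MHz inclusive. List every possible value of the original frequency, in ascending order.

38.48 MHz, 67.92 MHz

Frequencies that alias to 14.72 MHz are k·fs ± 14.72 MHz for integer k ≥ 0.
k=0: 14.72 MHz.
k=1: 38.48 MHz, 67.92 MHz.
k=2: 91.68 MHz, 121.12 MHz.
Within [27.1 MHz, 81.22 MHz]: 38.48 MHz, 67.92 MHz.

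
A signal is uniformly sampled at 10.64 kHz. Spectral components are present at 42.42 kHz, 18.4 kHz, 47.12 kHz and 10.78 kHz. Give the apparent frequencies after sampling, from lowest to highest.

0.14 kHz, 2.88 kHz, 4.56 kHz

fs/2 = 5.32 kHz.
42.42 kHz mod fs = 10.5 kHz.
10.5 kHz > fs/2 = 5.32 kHz, folds to fs − 10.5 kHz = 0.14 kHz.
18.4 kHz mod fs = 7.76 kHz.
7.76 kHz > fs/2 = 5.32 kHz, folds to fs − 7.76 kHz = 2.88 kHz.
47.12 kHz mod fs = 4.56 kHz.
4.56 kHz ≤ fs/2 = 5.32 kHz, appears at 4.56 kHz.
10.78 kHz mod fs = 0.14 kHz.
0.14 kHz ≤ fs/2 = 5.32 kHz, appears at 0.14 kHz.
Distinct values: {0.14 kHz, 2.88 kHz, 4.56 kHz}.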